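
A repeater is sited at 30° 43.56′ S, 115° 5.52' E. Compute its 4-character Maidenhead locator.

OF79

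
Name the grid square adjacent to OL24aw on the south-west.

Longitude subsquare a = 0; −1 → -1, wraps to 23 = x, carry into square.
Longitude square 2; −1 → 1.
Latitude subsquare w = 22; −1 → 21 = v.

OL14xv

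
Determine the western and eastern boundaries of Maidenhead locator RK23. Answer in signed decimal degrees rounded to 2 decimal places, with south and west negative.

164.00, 166.00

Field R=17, K=10: +17·20° lon, +10·10° lat → SW at lon 160°, lat 10°.
Square 2, 3: +2·2° lon, +3·1° lat → SW at lon 164°, lat 13°.
Cell spans 2° lon × 1° lat.
west 164.00, east 166.00.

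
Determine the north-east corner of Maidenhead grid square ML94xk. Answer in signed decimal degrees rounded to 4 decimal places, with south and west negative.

24.4583, 80.0000

Field M=12, L=11: +12·20° lon, +11·10° lat → SW at lon 60°, lat 20°.
Square 9, 4: +9·2° lon, +4·1° lat → SW at lon 78°, lat 24°.
Subsquare x=23, k=10: +23·0.0833333° lon, +10·0.0416667° lat → SW at lon 79.9167°, lat 24.4167°.
Cell spans 0.0833333° lon × 0.0416667° lat. NE corner is SW corner plus one full cell.
latitude 24.4583, longitude 80.0000.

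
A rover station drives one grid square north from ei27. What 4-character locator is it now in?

EI28

Latitude square 7; +1 → 8.
The longitude characters are unchanged.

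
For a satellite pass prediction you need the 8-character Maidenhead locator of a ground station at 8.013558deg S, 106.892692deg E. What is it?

Add 180° to longitude and 90° to latitude: 286.89269, 81.98644.
Field: 286.89269/20 → 14 → O, 81.98644/10 → 8 → I; chars OI.
Square: 6.89269/2 → 3, 1.98644/1 → 1; chars 31.
Subsquare: 0.89269/0.0833333 → 10 → k, 0.98644/0.0416667 → 23 → x; chars kx.
Extended square: 0.05936/0.00833333 → 7, 0.02811/0.00416667 → 6; chars 76.

OI31kx76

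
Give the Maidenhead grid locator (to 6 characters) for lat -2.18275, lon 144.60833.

QI27ht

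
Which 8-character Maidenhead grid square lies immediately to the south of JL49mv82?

JL49mv81

Latitude extended square 2; −1 → 1.
The longitude characters are unchanged.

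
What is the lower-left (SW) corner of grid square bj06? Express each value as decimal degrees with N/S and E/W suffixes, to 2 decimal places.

6.00° N, 160.00° W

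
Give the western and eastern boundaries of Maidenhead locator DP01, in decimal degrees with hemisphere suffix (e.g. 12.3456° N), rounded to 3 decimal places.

120.000° W, 118.000° W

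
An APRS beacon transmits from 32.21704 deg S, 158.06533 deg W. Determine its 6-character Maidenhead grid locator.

BF07xs

Shift to the Maidenhead origin (180°W, 90°S): lon 21.9347, lat 57.7830.
Field: lon ⌊21.9347/20⌋ = 1 → B; lat ⌊57.7830/10⌋ = 5 → F.
Square: lon ⌊1.9347/2⌋ = 0; lat ⌊7.7830/1⌋ = 7.
Subsquare: lon ⌊1.9347/0.0833333⌋ = 23 → x; lat ⌊0.7830/0.0416667⌋ = 18 → s.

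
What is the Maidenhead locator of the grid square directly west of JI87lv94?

JI87lv84

Longitude extended square 9; −1 → 8.
The latitude characters are unchanged.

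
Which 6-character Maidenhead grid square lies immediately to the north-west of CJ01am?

BJ91xn

Longitude subsquare a = 0; −1 → -1, wraps to 23 = x, carry into square.
Longitude square 0; −1 → -1, wraps to 9, carry into field.
Longitude field C = 2; −1 → 1 = B.
Latitude subsquare m = 12; +1 → 13 = n.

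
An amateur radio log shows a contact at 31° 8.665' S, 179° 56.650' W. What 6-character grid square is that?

AF08au

Offset from 180°W / 90°S: lon 0.0558°, lat 58.8556°.
Field: lon ⌊0.0558/20⌋ = 0 → A; lat ⌊58.8556/10⌋ = 5 → F.
Square: lon ⌊0.0558/2⌋ = 0; lat ⌊8.8556/1⌋ = 8.
Subsquare: lon ⌊0.0558/0.0833333⌋ = 0 → a; lat ⌊0.8556/0.0416667⌋ = 20 → u.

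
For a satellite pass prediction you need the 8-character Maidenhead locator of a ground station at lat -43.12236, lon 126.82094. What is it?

Shift to the Maidenhead origin (180°W, 90°S): lon 306.82094, lat 46.87764.
Field: lon ⌊306.82094/20⌋ = 15 → P; lat ⌊46.87764/10⌋ = 4 → E.
Square: lon ⌊6.82094/2⌋ = 3; lat ⌊6.87764/1⌋ = 6.
Subsquare: lon ⌊0.82094/0.0833333⌋ = 9 → j; lat ⌊0.87764/0.0416667⌋ = 21 → v.
Extended square: lon ⌊0.07094/0.00833333⌋ = 8; lat ⌊0.00264/0.00416667⌋ = 0.

PE36jv80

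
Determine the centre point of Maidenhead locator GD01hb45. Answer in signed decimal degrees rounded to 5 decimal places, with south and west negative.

-58.93542, -59.37917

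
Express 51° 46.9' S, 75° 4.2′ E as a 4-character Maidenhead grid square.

MD78

Offset from 180°W / 90°S: lon 255.07°, lat 38.22°.
Field: 255.07/20 → 12 → M, 38.22/10 → 3 → D; chars MD.
Square: 15.07/2 → 7, 8.22/1 → 8; chars 78.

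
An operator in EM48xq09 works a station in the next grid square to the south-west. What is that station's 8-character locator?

EM48wq98

Longitude extended square 0; −1 → -1, wraps to 9, carry into subsquare.
Longitude subsquare x = 23; −1 → 22 = w.
Latitude extended square 9; −1 → 8.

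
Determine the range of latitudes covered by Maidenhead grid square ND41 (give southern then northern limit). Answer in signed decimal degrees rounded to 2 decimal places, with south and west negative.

-59.00, -58.00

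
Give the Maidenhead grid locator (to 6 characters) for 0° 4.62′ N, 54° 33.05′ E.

Shift to the Maidenhead origin (180°W, 90°S): lon 234.5508, lat 90.0770.
Field (20°×10°, letters A–R): lon ⌊234.5508/20⌋ = 11 → L; lat ⌊90.0770/10⌋ = 9 → J.
Square (2°×1°, digits 0–9): lon ⌊14.5508/2⌋ = 7; lat ⌊0.0770/1⌋ = 0.
Subsquare (5′×2.5′, letters a–x): lon ⌊0.5508/0.0833333⌋ = 6 → g; lat ⌊0.0770/0.0416667⌋ = 1 → b.

LJ70gb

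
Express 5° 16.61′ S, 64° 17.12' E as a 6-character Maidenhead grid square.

MI24dr

Add 180° to longitude and 90° to latitude: 244.2853, 84.7232.
Field: lon ⌊244.2853/20⌋ = 12 → M; lat ⌊84.7232/10⌋ = 8 → I.
Square: lon ⌊4.2853/2⌋ = 2; lat ⌊4.7232/1⌋ = 4.
Subsquare: lon ⌊0.2853/0.0833333⌋ = 3 → d; lat ⌊0.7232/0.0416667⌋ = 17 → r.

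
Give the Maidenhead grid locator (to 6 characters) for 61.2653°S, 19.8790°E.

JC98wr

Offset from 180°W / 90°S: lon 199.8790°, lat 28.7347°.
Field (20°×10°, letters A–R): lon ⌊199.8790/20⌋ = 9 → J; lat ⌊28.7347/10⌋ = 2 → C.
Square (2°×1°, digits 0–9): lon ⌊19.8790/2⌋ = 9; lat ⌊8.7347/1⌋ = 8.
Subsquare (5′×2.5′, letters a–x): lon ⌊1.8790/0.0833333⌋ = 22 → w; lat ⌊0.7347/0.0416667⌋ = 17 → r.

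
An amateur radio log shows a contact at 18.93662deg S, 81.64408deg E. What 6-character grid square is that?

NH01tb

Shift to the Maidenhead origin (180°W, 90°S): lon 261.6441, lat 71.0634.
Field: 261.6441/20 → 13 → N, 71.0634/10 → 7 → H; chars NH.
Square: 1.6441/2 → 0, 1.0634/1 → 1; chars 01.
Subsquare: 1.6441/0.0833333 → 19 → t, 0.0634/0.0416667 → 1 → b; chars tb.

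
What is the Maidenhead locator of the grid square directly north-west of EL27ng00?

EL27mg91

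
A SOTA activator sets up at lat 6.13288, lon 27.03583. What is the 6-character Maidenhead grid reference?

KJ36md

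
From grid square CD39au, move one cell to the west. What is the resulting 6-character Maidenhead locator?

Longitude subsquare a = 0; −1 → -1, wraps to 23 = x, carry into square.
Longitude square 3; −1 → 2.
The latitude characters are unchanged.

CD29xu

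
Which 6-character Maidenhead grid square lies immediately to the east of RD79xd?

RD89ad

Longitude subsquare x = 23; +1 → 24, wraps to 0 = a, carry into square.
Longitude square 7; +1 → 8.
The latitude characters are unchanged.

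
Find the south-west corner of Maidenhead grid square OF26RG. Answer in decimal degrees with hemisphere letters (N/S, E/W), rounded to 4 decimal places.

Field O=14, F=5: +14·20° lon, +5·10° lat → SW at lon 100°, lat -40°.
Square 2, 6: +2·2° lon, +6·1° lat → SW at lon 104°, lat -34°.
Subsquare r=17, g=6: +17·0.0833333° lon, +6·0.0416667° lat → SW at lon 105.417°, lat -33.75°.
latitude 33.7500° S, longitude 105.4167° E.

33.7500° S, 105.4167° E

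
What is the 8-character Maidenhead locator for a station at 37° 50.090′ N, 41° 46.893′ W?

Add 180° to longitude and 90° to latitude: 138.21845, 127.83483.
Field (20°×10°, letters A–R): lon ⌊138.21845/20⌋ = 6 → G; lat ⌊127.83483/10⌋ = 12 → M.
Square (2°×1°, digits 0–9): lon ⌊18.21845/2⌋ = 9; lat ⌊7.83483/1⌋ = 7.
Subsquare (5′×2.5′, letters a–x): lon ⌊0.21845/0.0833333⌋ = 2 → c; lat ⌊0.83483/0.0416667⌋ = 20 → u.
Extended square (30″×15″, digits 0–9): lon ⌊0.05178/0.00833333⌋ = 6; lat ⌊0.00150/0.00416667⌋ = 0.

GM97cu60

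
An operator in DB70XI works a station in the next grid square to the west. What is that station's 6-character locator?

DB70wi

Longitude subsquare x = 23; −1 → 22 = w.
The latitude characters are unchanged.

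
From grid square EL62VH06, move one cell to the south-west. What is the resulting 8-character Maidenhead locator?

EL62uh95

Longitude extended square 0; −1 → -1, wraps to 9, carry into subsquare.
Longitude subsquare v = 21; −1 → 20 = u.
Latitude extended square 6; −1 → 5.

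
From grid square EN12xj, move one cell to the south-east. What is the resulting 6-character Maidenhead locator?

EN22ai

Longitude subsquare x = 23; +1 → 24, wraps to 0 = a, carry into square.
Longitude square 1; +1 → 2.
Latitude subsquare j = 9; −1 → 8 = i.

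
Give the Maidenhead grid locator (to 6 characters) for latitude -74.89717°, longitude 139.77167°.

Add 180° to longitude and 90° to latitude: 319.7717, 15.1028.
Field: 319.7717/20 → 15 → P, 15.1028/10 → 1 → B; chars PB.
Square: 19.7717/2 → 9, 5.1028/1 → 5; chars 95.
Subsquare: 1.7717/0.0833333 → 21 → v, 0.1028/0.0416667 → 2 → c; chars vc.

PB95vc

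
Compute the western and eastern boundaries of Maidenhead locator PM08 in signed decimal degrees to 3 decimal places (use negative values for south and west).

120.000, 122.000

Field P=15, M=12: +15·20° lon, +12·10° lat → SW at lon 120°, lat 30°.
Square 0, 8: +0·2° lon, +8·1° lat → SW at lon 120°, lat 38°.
Cell spans 2° lon × 1° lat.
west 120.000, east 122.000.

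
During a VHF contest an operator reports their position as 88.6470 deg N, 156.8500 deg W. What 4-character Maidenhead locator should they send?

BR18

Add 180° to longitude and 90° to latitude: 23.15, 178.65.
Field: 23.15/20 → 1 → B, 178.65/10 → 17 → R; chars BR.
Square: 3.15/2 → 1, 8.65/1 → 8; chars 18.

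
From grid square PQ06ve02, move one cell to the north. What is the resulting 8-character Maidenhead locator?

PQ06ve03

Latitude extended square 2; +1 → 3.
The longitude characters are unchanged.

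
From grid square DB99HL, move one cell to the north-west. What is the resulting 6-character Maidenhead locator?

DB99gm

Longitude subsquare h = 7; −1 → 6 = g.
Latitude subsquare l = 11; +1 → 12 = m.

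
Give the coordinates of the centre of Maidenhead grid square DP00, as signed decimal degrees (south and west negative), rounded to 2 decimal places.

Field D=3, P=15: +3·20° lon, +15·10° lat → SW at lon -120°, lat 60°.
Square 0, 0: +0·2° lon, +0·1° lat → SW at lon -120°, lat 60°.
Cell spans 2° lon × 1° lat. Centre is SW corner plus half of each.
latitude 60.50, longitude -119.00.

60.50, -119.00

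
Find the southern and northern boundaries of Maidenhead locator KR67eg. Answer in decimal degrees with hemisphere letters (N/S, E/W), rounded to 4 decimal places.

Field K=10, R=17: +10·20° lon, +17·10° lat → SW at lon 20°, lat 80°.
Square 6, 7: +6·2° lon, +7·1° lat → SW at lon 32°, lat 87°.
Subsquare e=4, g=6: +4·0.0833333° lon, +6·0.0416667° lat → SW at lon 32.3333°, lat 87.25°.
Cell spans 0.0833333° lon × 0.0416667° lat.
south 87.2500° N, north 87.2917° N.

87.2500° N, 87.2917° N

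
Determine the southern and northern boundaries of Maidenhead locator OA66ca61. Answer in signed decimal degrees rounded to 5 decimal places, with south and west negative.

-83.99583, -83.99167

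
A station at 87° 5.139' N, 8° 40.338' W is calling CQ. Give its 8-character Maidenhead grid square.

IR57pc90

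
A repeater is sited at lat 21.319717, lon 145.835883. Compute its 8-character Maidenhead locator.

Offset from 180°W / 90°S: lon 325.83588°, lat 111.31972°.
Field: lon ⌊325.83588/20⌋ = 16 → Q; lat ⌊111.31972/10⌋ = 11 → L.
Square: lon ⌊5.83588/2⌋ = 2; lat ⌊1.31972/1⌋ = 1.
Subsquare: lon ⌊1.83588/0.0833333⌋ = 22 → w; lat ⌊0.31972/0.0416667⌋ = 7 → h.
Extended square: lon ⌊0.00255/0.00833333⌋ = 0; lat ⌊0.02805/0.00416667⌋ = 6.

QL21wh06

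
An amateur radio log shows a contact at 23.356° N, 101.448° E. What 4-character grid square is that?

OL03

Add 180° to longitude and 90° to latitude: 281.45, 113.36.
Field: 281.45/20 → 14 → O, 113.36/10 → 11 → L; chars OL.
Square: 1.45/2 → 0, 3.36/1 → 3; chars 03.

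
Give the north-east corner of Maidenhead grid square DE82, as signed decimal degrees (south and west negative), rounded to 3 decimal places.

Field D=3, E=4: +3·20° lon, +4·10° lat → SW at lon -120°, lat -50°.
Square 8, 2: +8·2° lon, +2·1° lat → SW at lon -104°, lat -48°.
Cell spans 2° lon × 1° lat. NE corner is SW corner plus one full cell.
latitude -47.000, longitude -102.000.

-47.000, -102.000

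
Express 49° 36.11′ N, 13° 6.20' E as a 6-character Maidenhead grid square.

JN69no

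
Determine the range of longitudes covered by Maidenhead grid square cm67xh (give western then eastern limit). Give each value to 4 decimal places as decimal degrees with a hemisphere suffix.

126.0833° W, 126.0000° W

Field C=2, M=12: +2·20° lon, +12·10° lat → SW at lon -140°, lat 30°.
Square 6, 7: +6·2° lon, +7·1° lat → SW at lon -128°, lat 37°.
Subsquare x=23, h=7: +23·0.0833333° lon, +7·0.0416667° lat → SW at lon -126.083°, lat 37.2917°.
Cell spans 0.0833333° lon × 0.0416667° lat.
west 126.0833° W, east 126.0000° W.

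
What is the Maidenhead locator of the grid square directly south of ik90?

Latitude square 0; −1 → -1, wraps to 9, carry into field.
Latitude field K = 10; −1 → 9 = J.
The longitude characters are unchanged.

IJ99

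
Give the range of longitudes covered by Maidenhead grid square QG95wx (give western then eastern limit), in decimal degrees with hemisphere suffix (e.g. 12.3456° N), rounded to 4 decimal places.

159.8333° E, 159.9167° E

Field Q=16, G=6: +16·20° lon, +6·10° lat → SW at lon 140°, lat -30°.
Square 9, 5: +9·2° lon, +5·1° lat → SW at lon 158°, lat -25°.
Subsquare w=22, x=23: +22·0.0833333° lon, +23·0.0416667° lat → SW at lon 159.833°, lat -24.0417°.
Cell spans 0.0833333° lon × 0.0416667° lat.
west 159.8333° E, east 159.9167° E.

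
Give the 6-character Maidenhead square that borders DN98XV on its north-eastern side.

Longitude subsquare x = 23; +1 → 24, wraps to 0 = a, carry into square.
Longitude square 9; +1 → 10, wraps to 0, carry into field.
Longitude field D = 3; +1 → 4 = E.
Latitude subsquare v = 21; +1 → 22 = w.

EN08aw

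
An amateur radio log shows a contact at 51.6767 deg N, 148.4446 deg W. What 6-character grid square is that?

BO51sq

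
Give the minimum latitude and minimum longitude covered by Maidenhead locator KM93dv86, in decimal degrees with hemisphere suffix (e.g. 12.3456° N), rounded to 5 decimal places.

Field K=10, M=12: +10·20° lon, +12·10° lat → SW at lon 20°, lat 30°.
Square 9, 3: +9·2° lon, +3·1° lat → SW at lon 38°, lat 33°.
Subsquare d=3, v=21: +3·0.0833333° lon, +21·0.0416667° lat → SW at lon 38.25°, lat 33.875°.
Extended square 8, 6: +8·0.00833333° lon, +6·0.00416667° lat → SW at lon 38.3167°, lat 33.9°.
latitude 33.90000° N, longitude 38.31667° E.

33.90000° N, 38.31667° E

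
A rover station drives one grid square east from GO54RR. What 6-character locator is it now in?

Longitude subsquare r = 17; +1 → 18 = s.
The latitude characters are unchanged.

GO54sr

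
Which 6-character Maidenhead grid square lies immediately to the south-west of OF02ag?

Longitude subsquare a = 0; −1 → -1, wraps to 23 = x, carry into square.
Longitude square 0; −1 → -1, wraps to 9, carry into field.
Longitude field O = 14; −1 → 13 = N.
Latitude subsquare g = 6; −1 → 5 = f.

NF92xf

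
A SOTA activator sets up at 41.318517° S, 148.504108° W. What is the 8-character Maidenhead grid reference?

BE58rq93

Offset from 180°W / 90°S: lon 31.49589°, lat 48.68148°.
Field (20°×10°, letters A–R): lon ⌊31.49589/20⌋ = 1 → B; lat ⌊48.68148/10⌋ = 4 → E.
Square (2°×1°, digits 0–9): lon ⌊11.49589/2⌋ = 5; lat ⌊8.68148/1⌋ = 8.
Subsquare (5′×2.5′, letters a–x): lon ⌊1.49589/0.0833333⌋ = 17 → r; lat ⌊0.68148/0.0416667⌋ = 16 → q.
Extended square (30″×15″, digits 0–9): lon ⌊0.07923/0.00833333⌋ = 9; lat ⌊0.01482/0.00416667⌋ = 3.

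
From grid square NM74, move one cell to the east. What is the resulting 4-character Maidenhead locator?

NM84

Longitude square 7; +1 → 8.
The latitude characters are unchanged.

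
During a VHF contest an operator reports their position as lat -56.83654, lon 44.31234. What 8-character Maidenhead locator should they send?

LD23dd79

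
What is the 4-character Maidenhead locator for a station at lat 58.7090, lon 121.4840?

PO08

Offset from 180°W / 90°S: lon 301.48°, lat 148.71°.
Field: lon ⌊301.48/20⌋ = 15 → P; lat ⌊148.71/10⌋ = 14 → O.
Square: lon ⌊1.48/2⌋ = 0; lat ⌊8.71/1⌋ = 8.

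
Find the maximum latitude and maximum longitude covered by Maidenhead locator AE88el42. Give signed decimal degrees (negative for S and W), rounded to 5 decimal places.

-41.52917, -163.62500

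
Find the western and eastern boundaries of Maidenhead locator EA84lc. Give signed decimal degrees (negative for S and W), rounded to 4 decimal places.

Field E=4, A=0: +4·20° lon, +0·10° lat → SW at lon -100°, lat -90°.
Square 8, 4: +8·2° lon, +4·1° lat → SW at lon -84°, lat -86°.
Subsquare l=11, c=2: +11·0.0833333° lon, +2·0.0416667° lat → SW at lon -83.0833°, lat -85.9167°.
Cell spans 0.0833333° lon × 0.0416667° lat.
west -83.0833, east -83.0000.

-83.0833, -83.0000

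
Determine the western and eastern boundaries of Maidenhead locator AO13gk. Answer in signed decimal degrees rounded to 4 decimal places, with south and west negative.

-177.5000, -177.4167

Field A=0, O=14: +0·20° lon, +14·10° lat → SW at lon -180°, lat 50°.
Square 1, 3: +1·2° lon, +3·1° lat → SW at lon -178°, lat 53°.
Subsquare g=6, k=10: +6·0.0833333° lon, +10·0.0416667° lat → SW at lon -177.5°, lat 53.4167°.
Cell spans 0.0833333° lon × 0.0416667° lat.
west -177.5000, east -177.4167.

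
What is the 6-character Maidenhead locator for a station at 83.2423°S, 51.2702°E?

LA56ps

Shift to the Maidenhead origin (180°W, 90°S): lon 231.2702, lat 6.7577.
Field (20°×10°, letters A–R): 231.2702/20 → 11 → L, 6.7577/10 → 0 → A; chars LA.
Square (2°×1°, digits 0–9): 11.2702/2 → 5, 6.7577/1 → 6; chars 56.
Subsquare (5′×2.5′, letters a–x): 1.2702/0.0833333 → 15 → p, 0.7577/0.0416667 → 18 → s; chars ps.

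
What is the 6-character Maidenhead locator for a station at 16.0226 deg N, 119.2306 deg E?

OK96oa

Add 180° to longitude and 90° to latitude: 299.2306, 106.0226.
Field: 299.2306/20 → 14 → O, 106.0226/10 → 10 → K; chars OK.
Square: 19.2306/2 → 9, 6.0226/1 → 6; chars 96.
Subsquare: 1.2306/0.0833333 → 14 → o, 0.0226/0.0416667 → 0 → a; chars oa.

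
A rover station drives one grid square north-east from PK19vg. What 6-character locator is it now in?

Longitude subsquare v = 21; +1 → 22 = w.
Latitude subsquare g = 6; +1 → 7 = h.

PK19wh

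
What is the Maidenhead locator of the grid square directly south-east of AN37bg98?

Longitude extended square 9; +1 → 10, wraps to 0, carry into subsquare.
Longitude subsquare b = 1; +1 → 2 = c.
Latitude extended square 8; −1 → 7.

AN37cg07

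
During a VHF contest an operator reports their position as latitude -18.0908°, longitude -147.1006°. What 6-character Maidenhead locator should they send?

Add 180° to longitude and 90° to latitude: 32.8994, 71.9092.
Field: lon ⌊32.8994/20⌋ = 1 → B; lat ⌊71.9092/10⌋ = 7 → H.
Square: lon ⌊12.8994/2⌋ = 6; lat ⌊1.9092/1⌋ = 1.
Subsquare: lon ⌊0.8994/0.0833333⌋ = 10 → k; lat ⌊0.9092/0.0416667⌋ = 21 → v.

BH61kv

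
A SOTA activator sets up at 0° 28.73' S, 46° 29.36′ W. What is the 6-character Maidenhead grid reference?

GI69sm

Add 180° to longitude and 90° to latitude: 133.5107, 89.5212.
Field: 133.5107/20 → 6 → G, 89.5212/10 → 8 → I; chars GI.
Square: 13.5107/2 → 6, 9.5212/1 → 9; chars 69.
Subsquare: 1.5107/0.0833333 → 18 → s, 0.5212/0.0416667 → 12 → m; chars sm.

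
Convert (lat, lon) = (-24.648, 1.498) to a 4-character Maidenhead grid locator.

JG05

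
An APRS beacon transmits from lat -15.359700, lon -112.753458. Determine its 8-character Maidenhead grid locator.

DH34op93

Offset from 180°W / 90°S: lon 67.24654°, lat 74.64030°.
Field: 67.24654/20 → 3 → D, 74.64030/10 → 7 → H; chars DH.
Square: 7.24654/2 → 3, 4.64030/1 → 4; chars 34.
Subsquare: 1.24654/0.0833333 → 14 → o, 0.64030/0.0416667 → 15 → p; chars op.
Extended square: 0.07988/0.00833333 → 9, 0.01530/0.00416667 → 3; chars 93.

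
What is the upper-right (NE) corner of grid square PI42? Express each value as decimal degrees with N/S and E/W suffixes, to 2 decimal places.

Field P=15, I=8: +15·20° lon, +8·10° lat → SW at lon 120°, lat -10°.
Square 4, 2: +4·2° lon, +2·1° lat → SW at lon 128°, lat -8°.
Cell spans 2° lon × 1° lat. NE corner is SW corner plus one full cell.
latitude 7.00° S, longitude 130.00° E.

7.00° S, 130.00° E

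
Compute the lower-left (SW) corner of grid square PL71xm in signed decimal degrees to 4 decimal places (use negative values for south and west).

21.5000, 135.9167

Field P=15, L=11: +15·20° lon, +11·10° lat → SW at lon 120°, lat 20°.
Square 7, 1: +7·2° lon, +1·1° lat → SW at lon 134°, lat 21°.
Subsquare x=23, m=12: +23·0.0833333° lon, +12·0.0416667° lat → SW at lon 135.917°, lat 21.5°.
latitude 21.5000, longitude 135.9167.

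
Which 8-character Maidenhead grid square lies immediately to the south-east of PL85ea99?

Longitude extended square 9; +1 → 10, wraps to 0, carry into subsquare.
Longitude subsquare e = 4; +1 → 5 = f.
Latitude extended square 9; −1 → 8.

PL85fa08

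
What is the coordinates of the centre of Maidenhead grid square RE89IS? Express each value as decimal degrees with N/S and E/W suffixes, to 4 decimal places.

40.2292° S, 176.7083° E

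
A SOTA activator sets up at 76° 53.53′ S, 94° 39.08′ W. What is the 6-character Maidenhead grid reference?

Add 180° to longitude and 90° to latitude: 85.3487, 13.1078.
Field: lon ⌊85.3487/20⌋ = 4 → E; lat ⌊13.1078/10⌋ = 1 → B.
Square: lon ⌊5.3487/2⌋ = 2; lat ⌊3.1078/1⌋ = 3.
Subsquare: lon ⌊1.3487/0.0833333⌋ = 16 → q; lat ⌊0.1078/0.0416667⌋ = 2 → c.

EB23qc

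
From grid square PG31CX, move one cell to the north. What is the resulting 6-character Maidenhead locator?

PG32ca

Latitude subsquare x = 23; +1 → 24, wraps to 0 = a, carry into square.
Latitude square 1; +1 → 2.
The longitude characters are unchanged.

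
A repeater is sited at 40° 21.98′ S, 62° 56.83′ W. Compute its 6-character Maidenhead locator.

FE89mp

Offset from 180°W / 90°S: lon 117.0528°, lat 49.6337°.
Field: 117.0528/20 → 5 → F, 49.6337/10 → 4 → E; chars FE.
Square: 17.0528/2 → 8, 9.6337/1 → 9; chars 89.
Subsquare: 1.0528/0.0833333 → 12 → m, 0.6337/0.0416667 → 15 → p; chars mp.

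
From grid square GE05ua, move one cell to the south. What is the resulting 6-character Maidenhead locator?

Latitude subsquare a = 0; −1 → -1, wraps to 23 = x, carry into square.
Latitude square 5; −1 → 4.
The longitude characters are unchanged.

GE04ux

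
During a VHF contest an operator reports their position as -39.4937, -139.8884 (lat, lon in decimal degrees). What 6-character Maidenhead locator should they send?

Shift to the Maidenhead origin (180°W, 90°S): lon 40.1116, lat 50.5063.
Field: lon ⌊40.1116/20⌋ = 2 → C; lat ⌊50.5063/10⌋ = 5 → F.
Square: lon ⌊0.1116/2⌋ = 0; lat ⌊0.5063/1⌋ = 0.
Subsquare: lon ⌊0.1116/0.0833333⌋ = 1 → b; lat ⌊0.5063/0.0416667⌋ = 12 → m.

CF00bm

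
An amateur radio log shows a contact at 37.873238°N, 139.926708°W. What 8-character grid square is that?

CM07au89

Offset from 180°W / 90°S: lon 40.07329°, lat 127.87324°.
Field (20°×10°, letters A–R): 40.07329/20 → 2 → C, 127.87324/10 → 12 → M; chars CM.
Square (2°×1°, digits 0–9): 0.07329/2 → 0, 7.87324/1 → 7; chars 07.
Subsquare (5′×2.5′, letters a–x): 0.07329/0.0833333 → 0 → a, 0.87324/0.0416667 → 20 → u; chars au.
Extended square (30″×15″, digits 0–9): 0.07329/0.00833333 → 8, 0.03990/0.00416667 → 9; chars 89.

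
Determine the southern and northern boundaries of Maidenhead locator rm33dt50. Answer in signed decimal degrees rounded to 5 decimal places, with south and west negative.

33.79167, 33.79583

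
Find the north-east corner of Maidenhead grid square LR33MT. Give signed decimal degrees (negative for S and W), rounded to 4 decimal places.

Field L=11, R=17: +11·20° lon, +17·10° lat → SW at lon 40°, lat 80°.
Square 3, 3: +3·2° lon, +3·1° lat → SW at lon 46°, lat 83°.
Subsquare m=12, t=19: +12·0.0833333° lon, +19·0.0416667° lat → SW at lon 47°, lat 83.7917°.
Cell spans 0.0833333° lon × 0.0416667° lat. NE corner is SW corner plus one full cell.
latitude 83.8333, longitude 47.0833.

83.8333, 47.0833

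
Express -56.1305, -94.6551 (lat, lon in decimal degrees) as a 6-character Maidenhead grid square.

ED23qu

Offset from 180°W / 90°S: lon 85.3449°, lat 33.8695°.
Field: lon ⌊85.3449/20⌋ = 4 → E; lat ⌊33.8695/10⌋ = 3 → D.
Square: lon ⌊5.3449/2⌋ = 2; lat ⌊3.8695/1⌋ = 3.
Subsquare: lon ⌊1.3449/0.0833333⌋ = 16 → q; lat ⌊0.8695/0.0416667⌋ = 20 → u.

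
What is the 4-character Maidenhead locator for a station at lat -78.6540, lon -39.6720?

HB01

Add 180° to longitude and 90° to latitude: 140.33, 11.35.
Field: lon ⌊140.33/20⌋ = 7 → H; lat ⌊11.35/10⌋ = 1 → B.
Square: lon ⌊0.33/2⌋ = 0; lat ⌊1.35/1⌋ = 1.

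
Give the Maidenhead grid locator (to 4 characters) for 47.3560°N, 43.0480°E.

Shift to the Maidenhead origin (180°W, 90°S): lon 223.05, lat 137.36.
Field (20°×10°, letters A–R): 223.05/20 → 11 → L, 137.36/10 → 13 → N; chars LN.
Square (2°×1°, digits 0–9): 3.05/2 → 1, 7.36/1 → 7; chars 17.

LN17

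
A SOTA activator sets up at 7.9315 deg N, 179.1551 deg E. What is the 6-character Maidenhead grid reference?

RJ97nw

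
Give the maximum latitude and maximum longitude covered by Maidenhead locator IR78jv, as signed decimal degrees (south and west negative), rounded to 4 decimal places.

Field I=8, R=17: +8·20° lon, +17·10° lat → SW at lon -20°, lat 80°.
Square 7, 8: +7·2° lon, +8·1° lat → SW at lon -6°, lat 88°.
Subsquare j=9, v=21: +9·0.0833333° lon, +21·0.0416667° lat → SW at lon -5.25°, lat 88.875°.
Cell spans 0.0833333° lon × 0.0416667° lat. NE corner is SW corner plus one full cell.
latitude 88.9167, longitude -5.1667.

88.9167, -5.1667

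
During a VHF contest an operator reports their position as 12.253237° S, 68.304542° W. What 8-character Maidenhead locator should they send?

FH57ur39

Shift to the Maidenhead origin (180°W, 90°S): lon 111.69546, lat 77.74676.
Field: lon ⌊111.69546/20⌋ = 5 → F; lat ⌊77.74676/10⌋ = 7 → H.
Square: lon ⌊11.69546/2⌋ = 5; lat ⌊7.74676/1⌋ = 7.
Subsquare: lon ⌊1.69546/0.0833333⌋ = 20 → u; lat ⌊0.74676/0.0416667⌋ = 17 → r.
Extended square: lon ⌊0.02879/0.00833333⌋ = 3; lat ⌊0.03843/0.00416667⌋ = 9.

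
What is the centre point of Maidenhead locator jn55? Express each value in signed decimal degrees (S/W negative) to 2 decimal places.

45.50, 11.00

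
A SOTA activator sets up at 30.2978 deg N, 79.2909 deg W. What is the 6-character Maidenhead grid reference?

FM00ih

Offset from 180°W / 90°S: lon 100.7091°, lat 120.2978°.
Field: 100.7091/20 → 5 → F, 120.2978/10 → 12 → M; chars FM.
Square: 0.7091/2 → 0, 0.2978/1 → 0; chars 00.
Subsquare: 0.7091/0.0833333 → 8 → i, 0.2978/0.0416667 → 7 → h; chars ih.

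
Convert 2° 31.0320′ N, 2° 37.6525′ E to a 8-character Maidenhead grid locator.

JJ12hm54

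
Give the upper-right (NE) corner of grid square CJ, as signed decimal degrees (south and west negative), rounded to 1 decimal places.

10.0, -120.0

Field C=2, J=9: +2·20° lon, +9·10° lat → SW at lon -140°, lat 0°.
Cell spans 20° lon × 10° lat. NE corner is SW corner plus one full cell.
latitude 10.0, longitude -120.0.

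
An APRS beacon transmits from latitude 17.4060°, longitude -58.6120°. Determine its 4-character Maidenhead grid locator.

GK07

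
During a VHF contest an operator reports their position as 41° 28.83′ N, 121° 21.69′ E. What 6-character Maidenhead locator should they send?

Offset from 180°W / 90°S: lon 301.3615°, lat 131.4805°.
Field: 301.3615/20 → 15 → P, 131.4805/10 → 13 → N; chars PN.
Square: 1.3615/2 → 0, 1.4805/1 → 1; chars 01.
Subsquare: 1.3615/0.0833333 → 16 → q, 0.4805/0.0416667 → 11 → l; chars ql.

PN01ql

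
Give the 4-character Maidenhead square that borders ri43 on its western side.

RI33

Longitude square 4; −1 → 3.
The latitude characters are unchanged.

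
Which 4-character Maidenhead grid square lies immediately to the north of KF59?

Latitude square 9; +1 → 10, wraps to 0, carry into field.
Latitude field F = 5; +1 → 6 = G.
The longitude characters are unchanged.

KG50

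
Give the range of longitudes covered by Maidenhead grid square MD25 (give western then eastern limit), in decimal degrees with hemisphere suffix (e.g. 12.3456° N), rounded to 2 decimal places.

64.00° E, 66.00° E

Field M=12, D=3: +12·20° lon, +3·10° lat → SW at lon 60°, lat -60°.
Square 2, 5: +2·2° lon, +5·1° lat → SW at lon 64°, lat -55°.
Cell spans 2° lon × 1° lat.
west 64.00° E, east 66.00° E.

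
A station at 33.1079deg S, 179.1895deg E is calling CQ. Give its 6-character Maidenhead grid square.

RF96ov

Add 180° to longitude and 90° to latitude: 359.1895, 56.8921.
Field (20°×10°, letters A–R): lon ⌊359.1895/20⌋ = 17 → R; lat ⌊56.8921/10⌋ = 5 → F.
Square (2°×1°, digits 0–9): lon ⌊19.1895/2⌋ = 9; lat ⌊6.8921/1⌋ = 6.
Subsquare (5′×2.5′, letters a–x): lon ⌊1.1895/0.0833333⌋ = 14 → o; lat ⌊0.8921/0.0416667⌋ = 21 → v.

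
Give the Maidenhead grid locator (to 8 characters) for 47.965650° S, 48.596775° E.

Offset from 180°W / 90°S: lon 228.59678°, lat 42.03435°.
Field: lon ⌊228.59678/20⌋ = 11 → L; lat ⌊42.03435/10⌋ = 4 → E.
Square: lon ⌊8.59678/2⌋ = 4; lat ⌊2.03435/1⌋ = 2.
Subsquare: lon ⌊0.59678/0.0833333⌋ = 7 → h; lat ⌊0.03435/0.0416667⌋ = 0 → a.
Extended square: lon ⌊0.01344/0.00833333⌋ = 1; lat ⌊0.03435/0.00416667⌋ = 8.

LE42ha18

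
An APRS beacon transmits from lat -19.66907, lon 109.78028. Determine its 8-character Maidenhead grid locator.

Add 180° to longitude and 90° to latitude: 289.78028, 70.33093.
Field: lon ⌊289.78028/20⌋ = 14 → O; lat ⌊70.33093/10⌋ = 7 → H.
Square: lon ⌊9.78028/2⌋ = 4; lat ⌊0.33093/1⌋ = 0.
Subsquare: lon ⌊1.78028/0.0833333⌋ = 21 → v; lat ⌊0.33093/0.0416667⌋ = 7 → h.
Extended square: lon ⌊0.03028/0.00833333⌋ = 3; lat ⌊0.03926/0.00416667⌋ = 9.

OH40vh39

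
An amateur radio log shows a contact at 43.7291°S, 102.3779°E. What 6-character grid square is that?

OE16eg

Shift to the Maidenhead origin (180°W, 90°S): lon 282.3779, lat 46.2709.
Field (20°×10°, letters A–R): lon ⌊282.3779/20⌋ = 14 → O; lat ⌊46.2709/10⌋ = 4 → E.
Square (2°×1°, digits 0–9): lon ⌊2.3779/2⌋ = 1; lat ⌊6.2709/1⌋ = 6.
Subsquare (5′×2.5′, letters a–x): lon ⌊0.3779/0.0833333⌋ = 4 → e; lat ⌊0.2709/0.0416667⌋ = 6 → g.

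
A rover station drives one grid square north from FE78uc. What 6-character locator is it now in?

FE78ud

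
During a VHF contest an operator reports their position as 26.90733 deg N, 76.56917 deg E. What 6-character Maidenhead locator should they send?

Add 180° to longitude and 90° to latitude: 256.5692, 116.9073.
Field: lon ⌊256.5692/20⌋ = 12 → M; lat ⌊116.9073/10⌋ = 11 → L.
Square: lon ⌊16.5692/2⌋ = 8; lat ⌊6.9073/1⌋ = 6.
Subsquare: lon ⌊0.5692/0.0833333⌋ = 6 → g; lat ⌊0.9073/0.0416667⌋ = 21 → v.

ML86gv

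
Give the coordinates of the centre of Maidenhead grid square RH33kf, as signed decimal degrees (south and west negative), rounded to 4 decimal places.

Field R=17, H=7: +17·20° lon, +7·10° lat → SW at lon 160°, lat -20°.
Square 3, 3: +3·2° lon, +3·1° lat → SW at lon 166°, lat -17°.
Subsquare k=10, f=5: +10·0.0833333° lon, +5·0.0416667° lat → SW at lon 166.833°, lat -16.7917°.
Cell spans 0.0833333° lon × 0.0416667° lat. Centre is SW corner plus half of each.
latitude -16.7708, longitude 166.8750.

-16.7708, 166.8750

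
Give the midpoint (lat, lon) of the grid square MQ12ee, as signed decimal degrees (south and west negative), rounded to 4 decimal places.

72.1875, 62.3750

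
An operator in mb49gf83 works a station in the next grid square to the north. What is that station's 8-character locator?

MB49gf84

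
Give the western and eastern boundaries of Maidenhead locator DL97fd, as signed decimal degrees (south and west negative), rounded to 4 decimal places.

-101.5833, -101.5000

Field D=3, L=11: +3·20° lon, +11·10° lat → SW at lon -120°, lat 20°.
Square 9, 7: +9·2° lon, +7·1° lat → SW at lon -102°, lat 27°.
Subsquare f=5, d=3: +5·0.0833333° lon, +3·0.0416667° lat → SW at lon -101.583°, lat 27.125°.
Cell spans 0.0833333° lon × 0.0416667° lat.
west -101.5833, east -101.5000.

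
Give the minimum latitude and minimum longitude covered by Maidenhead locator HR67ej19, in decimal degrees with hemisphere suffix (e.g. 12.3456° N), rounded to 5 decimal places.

Field H=7, R=17: +7·20° lon, +17·10° lat → SW at lon -40°, lat 80°.
Square 6, 7: +6·2° lon, +7·1° lat → SW at lon -28°, lat 87°.
Subsquare e=4, j=9: +4·0.0833333° lon, +9·0.0416667° lat → SW at lon -27.6667°, lat 87.375°.
Extended square 1, 9: +1·0.00833333° lon, +9·0.00416667° lat → SW at lon -27.6583°, lat 87.4125°.
latitude 87.41250° N, longitude 27.65833° W.

87.41250° N, 27.65833° W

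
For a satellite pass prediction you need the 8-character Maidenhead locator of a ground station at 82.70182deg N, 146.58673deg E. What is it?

Offset from 180°W / 90°S: lon 326.58673°, lat 172.70182°.
Field: 326.58673/20 → 16 → Q, 172.70182/10 → 17 → R; chars QR.
Square: 6.58673/2 → 3, 2.70182/1 → 2; chars 32.
Subsquare: 0.58673/0.0833333 → 7 → h, 0.70182/0.0416667 → 16 → q; chars hq.
Extended square: 0.00340/0.00833333 → 0, 0.03515/0.00416667 → 8; chars 08.

QR32hq08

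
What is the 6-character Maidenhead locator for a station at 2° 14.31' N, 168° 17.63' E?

Shift to the Maidenhead origin (180°W, 90°S): lon 348.2938, lat 92.2385.
Field: lon ⌊348.2938/20⌋ = 17 → R; lat ⌊92.2385/10⌋ = 9 → J.
Square: lon ⌊8.2938/2⌋ = 4; lat ⌊2.2385/1⌋ = 2.
Subsquare: lon ⌊0.2938/0.0833333⌋ = 3 → d; lat ⌊0.2385/0.0416667⌋ = 5 → f.

RJ42df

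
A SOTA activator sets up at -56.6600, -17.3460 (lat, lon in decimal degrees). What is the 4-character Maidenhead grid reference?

ID13

Add 180° to longitude and 90° to latitude: 162.65, 33.34.
Field (20°×10°, letters A–R): lon ⌊162.65/20⌋ = 8 → I; lat ⌊33.34/10⌋ = 3 → D.
Square (2°×1°, digits 0–9): lon ⌊2.65/2⌋ = 1; lat ⌊3.34/1⌋ = 3.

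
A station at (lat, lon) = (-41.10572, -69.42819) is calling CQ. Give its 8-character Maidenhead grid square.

FE58gv84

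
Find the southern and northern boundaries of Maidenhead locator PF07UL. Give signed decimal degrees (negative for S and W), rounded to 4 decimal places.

-32.5417, -32.5000

Field P=15, F=5: +15·20° lon, +5·10° lat → SW at lon 120°, lat -40°.
Square 0, 7: +0·2° lon, +7·1° lat → SW at lon 120°, lat -33°.
Subsquare u=20, l=11: +20·0.0833333° lon, +11·0.0416667° lat → SW at lon 121.667°, lat -32.5417°.
Cell spans 0.0833333° lon × 0.0416667° lat.
south -32.5417, north -32.5000.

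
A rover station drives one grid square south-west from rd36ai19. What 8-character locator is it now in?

Longitude extended square 1; −1 → 0.
Latitude extended square 9; −1 → 8.

RD36ai08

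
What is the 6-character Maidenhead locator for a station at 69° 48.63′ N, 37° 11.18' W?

Add 180° to longitude and 90° to latitude: 142.8137, 159.8105.
Field: lon ⌊142.8137/20⌋ = 7 → H; lat ⌊159.8105/10⌋ = 15 → P.
Square: lon ⌊2.8137/2⌋ = 1; lat ⌊9.8105/1⌋ = 9.
Subsquare: lon ⌊0.8137/0.0833333⌋ = 9 → j; lat ⌊0.8105/0.0416667⌋ = 19 → t.

HP19jt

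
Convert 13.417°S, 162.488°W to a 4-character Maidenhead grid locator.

AH86

Add 180° to longitude and 90° to latitude: 17.51, 76.58.
Field: lon ⌊17.51/20⌋ = 0 → A; lat ⌊76.58/10⌋ = 7 → H.
Square: lon ⌊17.51/2⌋ = 8; lat ⌊6.58/1⌋ = 6.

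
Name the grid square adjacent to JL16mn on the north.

Latitude subsquare n = 13; +1 → 14 = o.
The longitude characters are unchanged.

JL16mo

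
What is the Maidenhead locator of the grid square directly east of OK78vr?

OK78wr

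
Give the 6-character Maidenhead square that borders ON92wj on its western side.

ON92vj

Longitude subsquare w = 22; −1 → 21 = v.
The latitude characters are unchanged.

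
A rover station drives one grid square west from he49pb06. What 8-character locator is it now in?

HE49ob96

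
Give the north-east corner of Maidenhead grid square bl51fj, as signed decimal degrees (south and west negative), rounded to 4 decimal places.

Field B=1, L=11: +1·20° lon, +11·10° lat → SW at lon -160°, lat 20°.
Square 5, 1: +5·2° lon, +1·1° lat → SW at lon -150°, lat 21°.
Subsquare f=5, j=9: +5·0.0833333° lon, +9·0.0416667° lat → SW at lon -149.583°, lat 21.375°.
Cell spans 0.0833333° lon × 0.0416667° lat. NE corner is SW corner plus one full cell.
latitude 21.4167, longitude -149.5000.

21.4167, -149.5000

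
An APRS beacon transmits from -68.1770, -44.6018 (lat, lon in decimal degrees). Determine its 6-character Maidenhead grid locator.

GC71qt

Add 180° to longitude and 90° to latitude: 135.3982, 21.8230.
Field: 135.3982/20 → 6 → G, 21.8230/10 → 2 → C; chars GC.
Square: 15.3982/2 → 7, 1.8230/1 → 1; chars 71.
Subsquare: 1.3982/0.0833333 → 16 → q, 0.8230/0.0416667 → 19 → t; chars qt.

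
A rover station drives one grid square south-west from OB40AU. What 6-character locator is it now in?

OB30xt

Longitude subsquare a = 0; −1 → -1, wraps to 23 = x, carry into square.
Longitude square 4; −1 → 3.
Latitude subsquare u = 20; −1 → 19 = t.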